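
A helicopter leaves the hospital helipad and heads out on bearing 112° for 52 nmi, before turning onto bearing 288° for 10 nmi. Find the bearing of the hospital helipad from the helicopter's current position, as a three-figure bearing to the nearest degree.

Leg 1 (112°, 52 nmi): east 52 sin 112° = 48.21, north 52 cos 112° = -19.48
Leg 2 (288°, 10 nmi): east 10 sin 288° = -9.51, north 10 cos 288° = 3.09
Net displacement: 38.70 east, -16.39 north. Direction back to start is (-38.70, 16.39): bearing = atan2(-38.70, 16.39) mod 360° = 292.95° ≈ 293°.

293°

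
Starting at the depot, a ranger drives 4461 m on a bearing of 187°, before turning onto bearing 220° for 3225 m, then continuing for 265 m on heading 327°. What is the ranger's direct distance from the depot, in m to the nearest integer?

Leg 1 (187°, 4461 m): east 4461 sin 187° = -543.66, north 4461 cos 187° = -4427.75
Leg 2 (220°, 3225 m): east 3225 sin 220° = -2072.99, north 3225 cos 220° = -2470.49
Leg 3 (327°, 265 m): east 265 sin 327° = -144.33, north 265 cos 327° = 222.25
Net: -2760.98 east, -6675.99 north. Distance = √((-2760.98)² + (-6675.99)²) = 7224.396 m.

7224 m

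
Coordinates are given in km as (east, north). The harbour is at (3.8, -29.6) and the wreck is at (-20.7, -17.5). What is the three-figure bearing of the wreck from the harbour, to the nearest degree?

Δeast = -20.7 − 3.8 = -24.50; Δnorth = -17.5 − -29.6 = 12.10.
Bearing = atan2(Δeast, Δnorth) mod 360° = 296.28° ≈ 296°.

296°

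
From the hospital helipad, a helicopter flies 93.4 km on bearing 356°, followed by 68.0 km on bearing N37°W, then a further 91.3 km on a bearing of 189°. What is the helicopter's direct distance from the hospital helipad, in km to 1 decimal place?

Leg 1 (356°, 93.4 km): east 93.4 sin 356° = -6.52, north 93.4 cos 356° = 93.17
Leg 2 (N37°W, 68.0 km): east 68.0 sin 323° = -40.92, north 68.0 cos 323° = 54.31
Leg 3 (189°, 91.3 km): east 91.3 sin 189° = -14.28, north 91.3 cos 189° = -90.18
Net: -61.72 east, 57.30 north. Distance = √((-61.72)² + (57.30)²) = 84.221 km.

84.2 km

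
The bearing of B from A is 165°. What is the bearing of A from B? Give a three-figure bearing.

345°

Back-bearing = 165° + 180° = 345°.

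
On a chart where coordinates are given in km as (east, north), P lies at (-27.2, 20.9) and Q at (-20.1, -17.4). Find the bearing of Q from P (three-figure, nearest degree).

Δeast = -20.1 − -27.2 = 7.10; Δnorth = -17.4 − 20.9 = -38.30.
Bearing = atan2(Δeast, Δnorth) mod 360° = 169.50° ≈ 169°.

169°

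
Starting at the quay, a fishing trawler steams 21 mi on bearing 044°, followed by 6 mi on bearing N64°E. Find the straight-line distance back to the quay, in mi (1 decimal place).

Leg 1 (044°, 21 mi): east 21 sin 44° = 14.59, north 21 cos 44° = 15.11
Leg 2 (N64°E, 6 mi): east 6 sin 64° = 5.39, north 6 cos 64° = 2.63
Net: 19.98 east, 17.74 north. Distance = √((19.98)² + (17.74)²) = 26.717 mi.

26.7 mi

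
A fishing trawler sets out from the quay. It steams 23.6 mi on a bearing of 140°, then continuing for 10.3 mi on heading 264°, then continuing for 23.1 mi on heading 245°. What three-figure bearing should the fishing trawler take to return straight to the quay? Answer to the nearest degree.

029°

Leg 1 (140°, 23.6 mi): east 23.6 sin 140° = 15.17, north 23.6 cos 140° = -18.08
Leg 2 (264°, 10.3 mi): east 10.3 sin 264° = -10.24, north 10.3 cos 264° = -1.08
Leg 3 (245°, 23.1 mi): east 23.1 sin 245° = -20.94, north 23.1 cos 245° = -9.76
Net displacement: -16.01 east, -28.92 north. Direction back to start is (16.01, 28.92): bearing = atan2(16.01, 28.92) mod 360° = 28.97° ≈ 029°.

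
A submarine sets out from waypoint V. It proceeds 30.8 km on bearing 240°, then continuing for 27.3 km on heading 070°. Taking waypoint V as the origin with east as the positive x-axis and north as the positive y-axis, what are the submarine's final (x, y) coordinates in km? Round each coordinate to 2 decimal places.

(-1.02, -6.06)

Leg 1 (240°, 30.8 km): east 30.8 sin 240° = -26.67, north 30.8 cos 240° = -15.40
Leg 2 (070°, 27.3 km): east 27.3 sin 70° = 25.65, north 27.3 cos 70° = 9.34
Summing: -1.02 km east, -6.06 km north → (-1.02, -6.06).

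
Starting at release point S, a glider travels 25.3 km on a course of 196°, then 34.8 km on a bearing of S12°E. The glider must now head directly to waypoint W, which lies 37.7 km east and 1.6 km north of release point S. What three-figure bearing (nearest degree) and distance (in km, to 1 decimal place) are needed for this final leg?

Leg 1 (196°, 25.3 km): east 25.3 sin 196° = -6.97, north 25.3 cos 196° = -24.32
Leg 2 (S12°E, 34.8 km): east 34.8 sin 168° = 7.24, north 34.8 cos 168° = -34.04
Current position: (0.26, -58.36). Target: (37.7, 1.6). Remaining: Δeast = 37.44, Δnorth = 59.96.
Bearing = atan2(37.44, 59.96) mod 360° = 31.98°; distance = √((37.44)² + (59.96)²) = 70.688 km.

032°, 70.7 km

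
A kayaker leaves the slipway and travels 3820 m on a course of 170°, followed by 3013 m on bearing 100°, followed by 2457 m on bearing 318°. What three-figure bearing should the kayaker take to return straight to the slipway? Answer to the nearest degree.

321°

Leg 1 (170°, 3820 m): east 3820 sin 170° = 663.34, north 3820 cos 170° = -3761.97
Leg 2 (100°, 3013 m): east 3013 sin 100° = 2967.23, north 3013 cos 100° = -523.20
Leg 3 (318°, 2457 m): east 2457 sin 318° = -1644.05, north 2457 cos 318° = 1825.91
Net displacement: 1986.51 east, -2459.26 north. Direction back to start is (-1986.51, 2459.26): bearing = atan2(-1986.51, 2459.26) mod 360° = 321.07° ≈ 321°.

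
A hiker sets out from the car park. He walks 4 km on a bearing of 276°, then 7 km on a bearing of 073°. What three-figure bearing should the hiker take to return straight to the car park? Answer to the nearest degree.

Leg 1 (276°, 4 km): east 4 sin 276° = -3.98, north 4 cos 276° = 0.42
Leg 2 (073°, 7 km): east 7 sin 73° = 6.69, north 7 cos 73° = 2.05
Net displacement: 2.72 east, 2.46 north. Direction back to start is (-2.72, -2.46): bearing = atan2(-2.72, -2.46) mod 360° = 227.78° ≈ 228°.

228°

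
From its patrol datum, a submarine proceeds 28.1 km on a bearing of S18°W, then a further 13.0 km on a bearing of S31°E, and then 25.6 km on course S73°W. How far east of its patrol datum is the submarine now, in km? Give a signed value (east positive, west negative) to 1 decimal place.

Leg 1 (S18°W, 28.1 km): east 28.1 sin 198° = -8.68, north 28.1 cos 198° = -26.72
Leg 2 (S31°E, 13.0 km): east 13.0 sin 149° = 6.70, north 13.0 cos 149° = -11.14
Leg 3 (S73°W, 25.6 km): east 25.6 sin 253° = -24.48, north 25.6 cos 253° = -7.48
Net east component: -26.47 km.

-26.5 km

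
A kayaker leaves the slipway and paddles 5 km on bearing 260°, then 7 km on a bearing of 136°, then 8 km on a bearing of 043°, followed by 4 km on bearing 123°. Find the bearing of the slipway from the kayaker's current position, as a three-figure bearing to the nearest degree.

284°

Leg 1 (260°, 5 km): east 5 sin 260° = -4.92, north 5 cos 260° = -0.87
Leg 2 (136°, 7 km): east 7 sin 136° = 4.86, north 7 cos 136° = -5.04
Leg 3 (043°, 8 km): east 8 sin 43° = 5.46, north 8 cos 43° = 5.85
Leg 4 (123°, 4 km): east 4 sin 123° = 3.35, north 4 cos 123° = -2.18
Net displacement: 8.75 east, -2.23 north. Direction back to start is (-8.75, 2.23): bearing = atan2(-8.75, 2.23) mod 360° = 284.31° ≈ 284°.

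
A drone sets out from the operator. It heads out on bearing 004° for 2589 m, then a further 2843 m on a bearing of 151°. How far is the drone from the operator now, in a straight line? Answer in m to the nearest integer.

Leg 1 (004°, 2589 m): east 2589 sin 4° = 180.60, north 2589 cos 4° = 2582.69
Leg 2 (151°, 2843 m): east 2843 sin 151° = 1378.31, north 2843 cos 151° = -2486.54
Net: 1558.91 east, 96.15 north. Distance = √((1558.91)² + (96.15)²) = 1561.876 m.

1562 m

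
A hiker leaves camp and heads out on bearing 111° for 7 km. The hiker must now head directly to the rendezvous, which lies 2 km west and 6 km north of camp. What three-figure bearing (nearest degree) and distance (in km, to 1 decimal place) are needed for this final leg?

Leg 1 (111°, 7 km): east 7 sin 111° = 6.54, north 7 cos 111° = -2.51
Current position: (6.54, -2.51). Target: (-2, 6). Remaining: Δeast = -8.54, Δnorth = 8.51.
Bearing = atan2(-8.54, 8.51) mod 360° = 314.91°; distance = √((-8.54)² + (8.51)²) = 12.052 km.

315°, 12.1 km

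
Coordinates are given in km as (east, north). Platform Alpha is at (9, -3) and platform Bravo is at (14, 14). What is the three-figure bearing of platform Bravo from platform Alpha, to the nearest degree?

016°

Δeast = 14 − 9 = 5.00; Δnorth = 14 − -3 = 17.00.
Bearing = atan2(Δeast, Δnorth) mod 360° = 16.39° ≈ 016°.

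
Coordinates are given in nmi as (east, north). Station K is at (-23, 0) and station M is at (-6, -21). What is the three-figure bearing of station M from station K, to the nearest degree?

141°

Δeast = -6 − -23 = 17.00; Δnorth = -21 − 0 = -21.00.
Bearing = atan2(Δeast, Δnorth) mod 360° = 141.01° ≈ 141°.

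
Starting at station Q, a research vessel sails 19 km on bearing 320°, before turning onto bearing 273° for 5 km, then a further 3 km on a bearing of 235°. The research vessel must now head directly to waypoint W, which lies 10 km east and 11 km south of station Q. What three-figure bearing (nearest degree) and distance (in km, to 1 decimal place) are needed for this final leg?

129°, 38.2 km

Leg 1 (320°, 19 km): east 19 sin 320° = -12.21, north 19 cos 320° = 14.55
Leg 2 (273°, 5 km): east 5 sin 273° = -4.99, north 5 cos 273° = 0.26
Leg 3 (235°, 3 km): east 3 sin 235° = -2.46, north 3 cos 235° = -1.72
Current position: (-19.66, 13.10). Target: (10, -11). Remaining: Δeast = 29.66, Δnorth = -24.10.
Bearing = atan2(29.66, -24.10) mod 360° = 129.09°; distance = √((29.66)² + (-24.10)²) = 38.217 km.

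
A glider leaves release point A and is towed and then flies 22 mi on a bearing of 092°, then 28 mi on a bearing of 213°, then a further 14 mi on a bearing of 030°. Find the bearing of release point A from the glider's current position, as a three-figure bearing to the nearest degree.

Leg 1 (092°, 22 mi): east 22 sin 92° = 21.99, north 22 cos 92° = -0.77
Leg 2 (213°, 28 mi): east 28 sin 213° = -15.25, north 28 cos 213° = -23.48
Leg 3 (030°, 14 mi): east 14 sin 30° = 7.00, north 14 cos 30° = 12.12
Net displacement: 13.74 east, -12.13 north. Direction back to start is (-13.74, 12.13): bearing = atan2(-13.74, 12.13) mod 360° = 311.44° ≈ 311°.

311°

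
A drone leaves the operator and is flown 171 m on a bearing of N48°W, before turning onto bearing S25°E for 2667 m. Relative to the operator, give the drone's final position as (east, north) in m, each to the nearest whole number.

Leg 1 (N48°W, 171 m): east 171 sin 312° = -127.08, north 171 cos 312° = 114.42
Leg 2 (S25°E, 2667 m): east 2667 sin 155° = 1127.12, north 2667 cos 155° = -2417.12
Summing: 1000.05 m east, -2302.70 m north → (1000, -2303).

(1000, -2303)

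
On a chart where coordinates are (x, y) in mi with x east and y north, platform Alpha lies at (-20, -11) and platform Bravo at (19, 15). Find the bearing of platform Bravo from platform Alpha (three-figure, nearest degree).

056°

Δeast = 19 − -20 = 39.00; Δnorth = 15 − -11 = 26.00.
Bearing = atan2(Δeast, Δnorth) mod 360° = 56.31° ≈ 056°.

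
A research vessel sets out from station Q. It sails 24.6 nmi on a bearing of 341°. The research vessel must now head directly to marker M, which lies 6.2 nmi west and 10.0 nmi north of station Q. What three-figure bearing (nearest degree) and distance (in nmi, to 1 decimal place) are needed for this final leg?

Leg 1 (341°, 24.6 nmi): east 24.6 sin 341° = -8.01, north 24.6 cos 341° = 23.26
Current position: (-8.01, 23.26). Target: (-6.2, 10.0). Remaining: Δeast = 1.81, Δnorth = -13.26.
Bearing = atan2(1.81, -13.26) mod 360° = 172.23°; distance = √((1.81)² + (-13.26)²) = 13.383 nmi.

172°, 13.4 nmi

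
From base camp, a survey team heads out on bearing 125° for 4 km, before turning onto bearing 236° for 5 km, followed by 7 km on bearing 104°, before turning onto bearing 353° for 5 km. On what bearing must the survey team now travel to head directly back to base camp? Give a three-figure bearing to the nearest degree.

289°

Leg 1 (125°, 4 km): east 4 sin 125° = 3.28, north 4 cos 125° = -2.29
Leg 2 (236°, 5 km): east 5 sin 236° = -4.15, north 5 cos 236° = -2.80
Leg 3 (104°, 7 km): east 7 sin 104° = 6.79, north 7 cos 104° = -1.69
Leg 4 (353°, 5 km): east 5 sin 353° = -0.61, north 5 cos 353° = 4.96
Net displacement: 5.31 east, -1.82 north. Direction back to start is (-5.31, 1.82): bearing = atan2(-5.31, 1.82) mod 360° = 288.92° ≈ 289°.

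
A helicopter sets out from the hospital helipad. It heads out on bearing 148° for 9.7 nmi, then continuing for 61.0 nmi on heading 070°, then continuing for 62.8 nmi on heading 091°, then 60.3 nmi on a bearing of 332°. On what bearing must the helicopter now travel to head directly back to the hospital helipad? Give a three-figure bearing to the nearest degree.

236°

Leg 1 (148°, 9.7 nmi): east 9.7 sin 148° = 5.14, north 9.7 cos 148° = -8.23
Leg 2 (070°, 61.0 nmi): east 61.0 sin 70° = 57.32, north 61.0 cos 70° = 20.86
Leg 3 (091°, 62.8 nmi): east 62.8 sin 91° = 62.79, north 62.8 cos 91° = -1.10
Leg 4 (332°, 60.3 nmi): east 60.3 sin 332° = -28.31, north 60.3 cos 332° = 53.24
Net displacement: 96.94 east, 64.78 north. Direction back to start is (-96.94, -64.78): bearing = atan2(-96.94, -64.78) mod 360° = 236.25° ≈ 236°.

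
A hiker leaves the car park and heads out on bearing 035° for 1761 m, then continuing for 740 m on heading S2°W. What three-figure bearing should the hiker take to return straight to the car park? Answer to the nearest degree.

Leg 1 (035°, 1761 m): east 1761 sin 35° = 1010.07, north 1761 cos 35° = 1442.53
Leg 2 (S2°W, 740 m): east 740 sin 182° = -25.83, north 740 cos 182° = -739.55
Net displacement: 984.24 east, 702.98 north. Direction back to start is (-984.24, -702.98): bearing = atan2(-984.24, -702.98) mod 360° = 234.46° ≈ 234°.

234°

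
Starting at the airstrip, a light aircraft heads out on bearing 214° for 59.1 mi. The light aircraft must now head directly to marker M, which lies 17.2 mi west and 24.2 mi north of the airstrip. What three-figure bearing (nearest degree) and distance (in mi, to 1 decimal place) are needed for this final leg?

012°, 74.9 mi

Leg 1 (214°, 59.1 mi): east 59.1 sin 214° = -33.05, north 59.1 cos 214° = -49.00
Current position: (-33.05, -49.00). Target: (-17.2, 24.2). Remaining: Δeast = 15.85, Δnorth = 73.20.
Bearing = atan2(15.85, 73.20) mod 360° = 12.22°; distance = √((15.85)² + (73.20)²) = 74.892 mi.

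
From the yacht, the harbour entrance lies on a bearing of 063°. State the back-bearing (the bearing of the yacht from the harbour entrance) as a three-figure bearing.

Back-bearing = 063° + 180° = 243°.

243°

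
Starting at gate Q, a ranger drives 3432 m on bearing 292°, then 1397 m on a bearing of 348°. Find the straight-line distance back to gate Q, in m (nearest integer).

4369 m

Leg 1 (292°, 3432 m): east 3432 sin 292° = -3182.09, north 3432 cos 292° = 1285.65
Leg 2 (348°, 1397 m): east 1397 sin 348° = -290.45, north 1397 cos 348° = 1366.47
Net: -3472.55 east, 2652.12 north. Distance = √((-3472.55)² + (2652.12)²) = 4369.478 m.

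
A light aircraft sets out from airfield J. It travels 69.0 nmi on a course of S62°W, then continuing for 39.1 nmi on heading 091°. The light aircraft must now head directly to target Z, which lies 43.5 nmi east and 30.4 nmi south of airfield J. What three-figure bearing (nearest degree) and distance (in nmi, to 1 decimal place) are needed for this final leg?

Leg 1 (S62°W, 69.0 nmi): east 69.0 sin 242° = -60.92, north 69.0 cos 242° = -32.39
Leg 2 (091°, 39.1 nmi): east 39.1 sin 91° = 39.09, north 39.1 cos 91° = -0.68
Current position: (-21.83, -33.08). Target: (43.5, -30.4). Remaining: Δeast = 65.33, Δnorth = 2.68.
Bearing = atan2(65.33, 2.68) mod 360° = 87.65°; distance = √((65.33)² + (2.68)²) = 65.384 nmi.

088°, 65.4 nmi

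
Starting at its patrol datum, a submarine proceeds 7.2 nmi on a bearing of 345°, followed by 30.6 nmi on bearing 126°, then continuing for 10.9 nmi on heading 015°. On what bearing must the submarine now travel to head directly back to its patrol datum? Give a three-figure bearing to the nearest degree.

Leg 1 (345°, 7.2 nmi): east 7.2 sin 345° = -1.86, north 7.2 cos 345° = 6.95
Leg 2 (126°, 30.6 nmi): east 30.6 sin 126° = 24.76, north 30.6 cos 126° = -17.99
Leg 3 (015°, 10.9 nmi): east 10.9 sin 15° = 2.82, north 10.9 cos 15° = 10.53
Net displacement: 25.71 east, -0.50 north. Direction back to start is (-25.71, 0.50): bearing = atan2(-25.71, 0.50) mod 360° = 271.12° ≈ 271°.

271°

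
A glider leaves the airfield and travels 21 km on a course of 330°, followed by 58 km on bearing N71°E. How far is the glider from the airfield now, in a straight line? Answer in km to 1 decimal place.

57.8 km

Leg 1 (330°, 21 km): east 21 sin 330° = -10.50, north 21 cos 330° = 18.19
Leg 2 (N71°E, 58 km): east 58 sin 71° = 54.84, north 58 cos 71° = 18.88
Net: 44.34 east, 37.07 north. Distance = √((44.34)² + (37.07)²) = 57.794 km.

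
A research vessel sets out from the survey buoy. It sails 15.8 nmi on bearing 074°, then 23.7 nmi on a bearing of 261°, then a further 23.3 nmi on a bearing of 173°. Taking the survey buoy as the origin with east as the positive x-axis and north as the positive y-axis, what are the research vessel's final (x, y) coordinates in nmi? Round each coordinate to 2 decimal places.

(-5.38, -22.48)

Leg 1 (074°, 15.8 nmi): east 15.8 sin 74° = 15.19, north 15.8 cos 74° = 4.36
Leg 2 (261°, 23.7 nmi): east 23.7 sin 261° = -23.41, north 23.7 cos 261° = -3.71
Leg 3 (173°, 23.3 nmi): east 23.3 sin 173° = 2.84, north 23.3 cos 173° = -23.13
Summing: -5.38 nmi east, -22.48 nmi north → (-5.38, -22.48).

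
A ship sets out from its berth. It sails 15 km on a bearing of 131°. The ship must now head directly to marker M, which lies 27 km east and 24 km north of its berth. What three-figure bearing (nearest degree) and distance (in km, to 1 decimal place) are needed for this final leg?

Leg 1 (131°, 15 km): east 15 sin 131° = 11.32, north 15 cos 131° = -9.84
Current position: (11.32, -9.84). Target: (27, 24). Remaining: Δeast = 15.68, Δnorth = 33.84.
Bearing = atan2(15.68, 33.84) mod 360° = 24.86°; distance = √((15.68)² + (33.84)²) = 37.297 km.

025°, 37.3 km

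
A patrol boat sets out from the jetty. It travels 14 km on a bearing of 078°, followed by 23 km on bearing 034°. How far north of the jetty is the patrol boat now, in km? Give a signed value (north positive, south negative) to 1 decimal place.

Leg 1 (078°, 14 km): east 14 sin 78° = 13.69, north 14 cos 78° = 2.91
Leg 2 (034°, 23 km): east 23 sin 34° = 12.86, north 23 cos 34° = 19.07
Net north component: 21.98 km.

22.0 km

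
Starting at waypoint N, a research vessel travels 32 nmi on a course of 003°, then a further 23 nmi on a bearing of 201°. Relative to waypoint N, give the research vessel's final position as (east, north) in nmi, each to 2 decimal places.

Leg 1 (003°, 32 nmi): east 32 sin 3° = 1.67, north 32 cos 3° = 31.96
Leg 2 (201°, 23 nmi): east 23 sin 201° = -8.24, north 23 cos 201° = -21.47
Summing: -6.57 nmi east, 10.48 nmi north → (-6.57, 10.48).

(-6.57, 10.48)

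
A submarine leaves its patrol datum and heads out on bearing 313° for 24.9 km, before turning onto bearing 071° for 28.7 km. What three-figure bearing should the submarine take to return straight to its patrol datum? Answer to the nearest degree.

Leg 1 (313°, 24.9 km): east 24.9 sin 313° = -18.21, north 24.9 cos 313° = 16.98
Leg 2 (071°, 28.7 km): east 28.7 sin 71° = 27.14, north 28.7 cos 71° = 9.34
Net displacement: 8.93 east, 26.33 north. Direction back to start is (-8.93, -26.33): bearing = atan2(-8.93, -26.33) mod 360° = 198.73° ≈ 199°.

199°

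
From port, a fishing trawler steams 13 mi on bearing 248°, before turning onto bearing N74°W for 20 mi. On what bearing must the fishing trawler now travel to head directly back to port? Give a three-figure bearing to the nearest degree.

091°

Leg 1 (248°, 13 mi): east 13 sin 248° = -12.05, north 13 cos 248° = -4.87
Leg 2 (N74°W, 20 mi): east 20 sin 286° = -19.23, north 20 cos 286° = 5.51
Net displacement: -31.28 east, 0.64 north. Direction back to start is (31.28, -0.64): bearing = atan2(31.28, -0.64) mod 360° = 91.18° ≈ 091°.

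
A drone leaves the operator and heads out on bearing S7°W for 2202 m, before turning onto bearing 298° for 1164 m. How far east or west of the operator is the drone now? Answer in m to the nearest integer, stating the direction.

1296 m west

Leg 1 (S7°W, 2202 m): east 2202 sin 187° = -268.36, north 2202 cos 187° = -2185.59
Leg 2 (298°, 1164 m): east 1164 sin 298° = -1027.75, north 1164 cos 298° = 546.46
Net east component: -1296.11 m.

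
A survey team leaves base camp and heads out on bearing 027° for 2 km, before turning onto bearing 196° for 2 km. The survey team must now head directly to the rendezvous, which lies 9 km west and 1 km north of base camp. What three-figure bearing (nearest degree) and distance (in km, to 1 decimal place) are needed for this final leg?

Leg 1 (027°, 2 km): east 2 sin 27° = 0.91, north 2 cos 27° = 1.78
Leg 2 (196°, 2 km): east 2 sin 196° = -0.55, north 2 cos 196° = -1.92
Current position: (0.36, -0.14). Target: (-9, 1). Remaining: Δeast = -9.36, Δnorth = 1.14.
Bearing = atan2(-9.36, 1.14) mod 360° = 276.95°; distance = √((-9.36)² + (1.14)²) = 9.426 km.

277°, 9.4 km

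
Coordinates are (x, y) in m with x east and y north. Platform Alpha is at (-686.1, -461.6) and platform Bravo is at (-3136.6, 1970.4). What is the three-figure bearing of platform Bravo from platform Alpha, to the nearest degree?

Δeast = -3136.6 − -686.1 = -2450.50; Δnorth = 1970.4 − -461.6 = 2432.00.
Bearing = atan2(Δeast, Δnorth) mod 360° = 314.78° ≈ 315°.

315°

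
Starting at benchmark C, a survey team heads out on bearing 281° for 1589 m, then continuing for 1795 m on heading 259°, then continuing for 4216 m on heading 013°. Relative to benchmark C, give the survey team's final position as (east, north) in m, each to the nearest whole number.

(-2373, 4069)

Leg 1 (281°, 1589 m): east 1589 sin 281° = -1559.81, north 1589 cos 281° = 303.20
Leg 2 (259°, 1795 m): east 1795 sin 259° = -1762.02, north 1795 cos 259° = -342.50
Leg 3 (013°, 4216 m): east 4216 sin 13° = 948.39, north 4216 cos 13° = 4107.94
Summing: -2373.43 m east, 4068.64 m north → (-2373, 4069).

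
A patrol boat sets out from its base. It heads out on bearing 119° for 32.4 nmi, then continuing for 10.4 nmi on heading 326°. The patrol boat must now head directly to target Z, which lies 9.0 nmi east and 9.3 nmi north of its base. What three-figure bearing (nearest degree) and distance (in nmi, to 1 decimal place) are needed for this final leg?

320°, 21.2 nmi

Leg 1 (119°, 32.4 nmi): east 32.4 sin 119° = 28.34, north 32.4 cos 119° = -15.71
Leg 2 (326°, 10.4 nmi): east 10.4 sin 326° = -5.82, north 10.4 cos 326° = 8.62
Current position: (22.52, -7.09). Target: (9.0, 9.3). Remaining: Δeast = -13.52, Δnorth = 16.39.
Bearing = atan2(-13.52, 16.39) mod 360° = 320.47°; distance = √((-13.52)² + (16.39)²) = 21.245 nmi.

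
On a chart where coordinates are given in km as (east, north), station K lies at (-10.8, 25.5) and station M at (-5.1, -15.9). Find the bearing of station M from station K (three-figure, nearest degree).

Δeast = -5.1 − -10.8 = 5.70; Δnorth = -15.9 − 25.5 = -41.40.
Bearing = atan2(Δeast, Δnorth) mod 360° = 172.16° ≈ 172°.

172°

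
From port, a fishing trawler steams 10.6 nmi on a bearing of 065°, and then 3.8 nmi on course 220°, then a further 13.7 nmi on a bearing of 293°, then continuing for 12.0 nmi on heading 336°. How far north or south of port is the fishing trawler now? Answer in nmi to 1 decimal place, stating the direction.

Leg 1 (065°, 10.6 nmi): east 10.6 sin 65° = 9.61, north 10.6 cos 65° = 4.48
Leg 2 (220°, 3.8 nmi): east 3.8 sin 220° = -2.44, north 3.8 cos 220° = -2.91
Leg 3 (293°, 13.7 nmi): east 13.7 sin 293° = -12.61, north 13.7 cos 293° = 5.35
Leg 4 (336°, 12.0 nmi): east 12.0 sin 336° = -4.88, north 12.0 cos 336° = 10.96
Net north component: 17.88 nmi.

17.9 nmi north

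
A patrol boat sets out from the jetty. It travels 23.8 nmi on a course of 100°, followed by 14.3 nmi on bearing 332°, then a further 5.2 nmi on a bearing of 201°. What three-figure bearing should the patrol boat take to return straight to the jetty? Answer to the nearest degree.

256°

Leg 1 (100°, 23.8 nmi): east 23.8 sin 100° = 23.44, north 23.8 cos 100° = -4.13
Leg 2 (332°, 14.3 nmi): east 14.3 sin 332° = -6.71, north 14.3 cos 332° = 12.63
Leg 3 (201°, 5.2 nmi): east 5.2 sin 201° = -1.86, north 5.2 cos 201° = -4.85
Net displacement: 14.86 east, 3.64 north. Direction back to start is (-14.86, -3.64): bearing = atan2(-14.86, -3.64) mod 360° = 256.24° ≈ 256°.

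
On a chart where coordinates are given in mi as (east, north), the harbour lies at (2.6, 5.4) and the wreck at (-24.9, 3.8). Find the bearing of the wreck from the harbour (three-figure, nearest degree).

267°

Δeast = -24.9 − 2.6 = -27.50; Δnorth = 3.8 − 5.4 = -1.60.
Bearing = atan2(Δeast, Δnorth) mod 360° = 266.67° ≈ 267°.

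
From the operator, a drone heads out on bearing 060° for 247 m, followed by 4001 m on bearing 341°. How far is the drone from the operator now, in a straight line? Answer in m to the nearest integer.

4055 m

Leg 1 (060°, 247 m): east 247 sin 60° = 213.91, north 247 cos 60° = 123.50
Leg 2 (341°, 4001 m): east 4001 sin 341° = -1302.60, north 4001 cos 341° = 3783.02
Net: -1088.69 east, 3906.52 north. Distance = √((-1088.69)² + (3906.52)²) = 4055.384 m.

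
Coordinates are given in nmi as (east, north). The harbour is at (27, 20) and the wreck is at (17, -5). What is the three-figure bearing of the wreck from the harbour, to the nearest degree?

Δeast = 17 − 27 = -10.00; Δnorth = -5 − 20 = -25.00.
Bearing = atan2(Δeast, Δnorth) mod 360° = 201.80° ≈ 202°.

202°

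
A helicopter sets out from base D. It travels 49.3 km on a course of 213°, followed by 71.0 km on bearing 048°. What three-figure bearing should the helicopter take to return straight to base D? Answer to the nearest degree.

Leg 1 (213°, 49.3 km): east 49.3 sin 213° = -26.85, north 49.3 cos 213° = -41.35
Leg 2 (048°, 71.0 km): east 71.0 sin 48° = 52.76, north 71.0 cos 48° = 47.51
Net displacement: 25.91 east, 6.16 north. Direction back to start is (-25.91, -6.16): bearing = atan2(-25.91, -6.16) mod 360° = 256.62° ≈ 257°.

257°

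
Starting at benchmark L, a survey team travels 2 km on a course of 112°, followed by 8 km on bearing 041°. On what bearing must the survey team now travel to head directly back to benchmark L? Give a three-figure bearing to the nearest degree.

233°

Leg 1 (112°, 2 km): east 2 sin 112° = 1.85, north 2 cos 112° = -0.75
Leg 2 (041°, 8 km): east 8 sin 41° = 5.25, north 8 cos 41° = 6.04
Net displacement: 7.10 east, 5.29 north. Direction back to start is (-7.10, -5.29): bearing = atan2(-7.10, -5.29) mod 360° = 233.33° ≈ 233°.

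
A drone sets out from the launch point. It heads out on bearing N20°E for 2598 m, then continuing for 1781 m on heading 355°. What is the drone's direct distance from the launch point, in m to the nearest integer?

Leg 1 (N20°E, 2598 m): east 2598 sin 20° = 888.57, north 2598 cos 20° = 2441.32
Leg 2 (355°, 1781 m): east 1781 sin 355° = -155.22, north 1781 cos 355° = 1774.22
Net: 733.34 east, 4215.54 north. Distance = √((733.34)² + (4215.54)²) = 4278.856 m.

4279 m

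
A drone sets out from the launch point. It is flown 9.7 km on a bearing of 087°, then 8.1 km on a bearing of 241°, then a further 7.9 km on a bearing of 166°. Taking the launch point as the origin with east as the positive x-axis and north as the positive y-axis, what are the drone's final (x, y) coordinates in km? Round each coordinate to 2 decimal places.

(4.51, -11.08)

Leg 1 (087°, 9.7 km): east 9.7 sin 87° = 9.69, north 9.7 cos 87° = 0.51
Leg 2 (241°, 8.1 km): east 8.1 sin 241° = -7.08, north 8.1 cos 241° = -3.93
Leg 3 (166°, 7.9 km): east 7.9 sin 166° = 1.91, north 7.9 cos 166° = -7.67
Summing: 4.51 km east, -11.08 km north → (4.51, -11.08).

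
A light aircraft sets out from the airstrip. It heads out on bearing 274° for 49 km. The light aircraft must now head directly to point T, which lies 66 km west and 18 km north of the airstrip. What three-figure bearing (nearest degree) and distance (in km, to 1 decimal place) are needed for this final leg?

Leg 1 (274°, 49 km): east 49 sin 274° = -48.88, north 49 cos 274° = 3.42
Current position: (-48.88, 3.42). Target: (-66, 18). Remaining: Δeast = -17.12, Δnorth = 14.58.
Bearing = atan2(-17.12, 14.58) mod 360° = 310.42°; distance = √((-17.12)² + (14.58)²) = 22.488 km.

310°, 22.5 km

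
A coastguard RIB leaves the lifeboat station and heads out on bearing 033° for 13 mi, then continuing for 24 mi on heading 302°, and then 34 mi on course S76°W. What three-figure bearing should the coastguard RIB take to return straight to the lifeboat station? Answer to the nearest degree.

108°

Leg 1 (033°, 13 mi): east 13 sin 33° = 7.08, north 13 cos 33° = 10.90
Leg 2 (302°, 24 mi): east 24 sin 302° = -20.35, north 24 cos 302° = 12.72
Leg 3 (S76°W, 34 mi): east 34 sin 256° = -32.99, north 34 cos 256° = -8.23
Net displacement: -46.26 east, 15.40 north. Direction back to start is (46.26, -15.40): bearing = atan2(46.26, -15.40) mod 360° = 108.41° ≈ 108°.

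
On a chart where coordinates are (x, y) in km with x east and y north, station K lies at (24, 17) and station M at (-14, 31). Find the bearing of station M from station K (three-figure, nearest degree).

290°

Δeast = -14 − 24 = -38.00; Δnorth = 31 − 17 = 14.00.
Bearing = atan2(Δeast, Δnorth) mod 360° = 290.22° ≈ 290°.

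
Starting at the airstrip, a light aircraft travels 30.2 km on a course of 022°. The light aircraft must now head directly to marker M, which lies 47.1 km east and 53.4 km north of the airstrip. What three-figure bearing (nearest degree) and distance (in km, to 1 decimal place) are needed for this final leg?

Leg 1 (022°, 30.2 km): east 30.2 sin 22° = 11.31, north 30.2 cos 22° = 28.00
Current position: (11.31, 28.00). Target: (47.1, 53.4). Remaining: Δeast = 35.79, Δnorth = 25.40.
Bearing = atan2(35.79, 25.40) mod 360° = 54.64°; distance = √((35.79)² + (25.40)²) = 43.884 km.

055°, 43.9 km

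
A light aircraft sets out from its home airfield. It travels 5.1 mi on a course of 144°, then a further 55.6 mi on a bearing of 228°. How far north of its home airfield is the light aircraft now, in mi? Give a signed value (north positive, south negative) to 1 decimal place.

Leg 1 (144°, 5.1 mi): east 5.1 sin 144° = 3.00, north 5.1 cos 144° = -4.13
Leg 2 (228°, 55.6 mi): east 55.6 sin 228° = -41.32, north 55.6 cos 228° = -37.20
Net north component: -41.33 mi.

-41.3 mi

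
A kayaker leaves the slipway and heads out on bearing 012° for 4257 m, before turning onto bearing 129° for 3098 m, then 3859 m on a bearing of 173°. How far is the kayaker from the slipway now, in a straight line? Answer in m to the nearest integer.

Leg 1 (012°, 4257 m): east 4257 sin 12° = 885.08, north 4257 cos 12° = 4163.97
Leg 2 (129°, 3098 m): east 3098 sin 129° = 2407.60, north 3098 cos 129° = -1949.63
Leg 3 (173°, 3859 m): east 3859 sin 173° = 470.29, north 3859 cos 173° = -3830.24
Net: 3762.97 east, -1615.90 north. Distance = √((3762.97)² + (-1615.90)²) = 4095.251 m.

4095 m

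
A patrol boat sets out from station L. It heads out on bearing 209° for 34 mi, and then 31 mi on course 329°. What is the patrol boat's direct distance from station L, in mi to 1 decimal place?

32.6 mi

Leg 1 (209°, 34 mi): east 34 sin 209° = -16.48, north 34 cos 209° = -29.74
Leg 2 (329°, 31 mi): east 31 sin 329° = -15.97, north 31 cos 329° = 26.57
Net: -32.45 east, -3.16 north. Distance = √((-32.45)² + (-3.16)²) = 32.604 mi.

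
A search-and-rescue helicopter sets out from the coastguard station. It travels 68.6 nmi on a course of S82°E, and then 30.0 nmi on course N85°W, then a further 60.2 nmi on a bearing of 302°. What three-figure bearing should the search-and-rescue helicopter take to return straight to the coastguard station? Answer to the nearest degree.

Leg 1 (S82°E, 68.6 nmi): east 68.6 sin 98° = 67.93, north 68.6 cos 98° = -9.55
Leg 2 (N85°W, 30.0 nmi): east 30.0 sin 275° = -29.89, north 30.0 cos 275° = 2.61
Leg 3 (302°, 60.2 nmi): east 60.2 sin 302° = -51.05, north 60.2 cos 302° = 31.90
Net displacement: -13.01 east, 24.97 north. Direction back to start is (13.01, -24.97): bearing = atan2(13.01, -24.97) mod 360° = 152.49° ≈ 152°.

152°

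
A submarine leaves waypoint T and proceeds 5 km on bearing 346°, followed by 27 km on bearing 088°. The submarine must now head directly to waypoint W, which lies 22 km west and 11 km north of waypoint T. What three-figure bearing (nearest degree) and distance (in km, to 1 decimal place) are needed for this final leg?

Leg 1 (346°, 5 km): east 5 sin 346° = -1.21, north 5 cos 346° = 4.85
Leg 2 (088°, 27 km): east 27 sin 88° = 26.98, north 27 cos 88° = 0.94
Current position: (25.77, 5.79). Target: (-22, 11). Remaining: Δeast = -47.77, Δnorth = 5.21.
Bearing = atan2(-47.77, 5.21) mod 360° = 276.22°; distance = √((-47.77)² + (5.21)²) = 48.057 km.

276°, 48.1 km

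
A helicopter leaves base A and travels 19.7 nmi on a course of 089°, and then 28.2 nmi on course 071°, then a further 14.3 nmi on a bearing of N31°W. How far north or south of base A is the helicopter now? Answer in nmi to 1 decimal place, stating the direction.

Leg 1 (089°, 19.7 nmi): east 19.7 sin 89° = 19.70, north 19.7 cos 89° = 0.34
Leg 2 (071°, 28.2 nmi): east 28.2 sin 71° = 26.66, north 28.2 cos 71° = 9.18
Leg 3 (N31°W, 14.3 nmi): east 14.3 sin 329° = -7.37, north 14.3 cos 329° = 12.26
Net north component: 21.78 nmi.

21.8 nmi north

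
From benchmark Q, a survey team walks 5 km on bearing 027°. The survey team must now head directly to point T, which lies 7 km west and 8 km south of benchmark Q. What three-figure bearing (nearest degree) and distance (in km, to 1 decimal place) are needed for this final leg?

217°, 15.5 km

Leg 1 (027°, 5 km): east 5 sin 27° = 2.27, north 5 cos 27° = 4.46
Current position: (2.27, 4.46). Target: (-7, -8). Remaining: Δeast = -9.27, Δnorth = -12.46.
Bearing = atan2(-9.27, -12.46) mod 360° = 216.66°; distance = √((-9.27)² + (-12.46)²) = 15.526 km.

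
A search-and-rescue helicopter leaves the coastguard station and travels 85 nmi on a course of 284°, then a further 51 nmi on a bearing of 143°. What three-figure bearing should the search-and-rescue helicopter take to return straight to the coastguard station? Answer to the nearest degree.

069°

Leg 1 (284°, 85 nmi): east 85 sin 284° = -82.48, north 85 cos 284° = 20.56
Leg 2 (143°, 51 nmi): east 51 sin 143° = 30.69, north 51 cos 143° = -40.73
Net displacement: -51.78 east, -20.17 north. Direction back to start is (51.78, 20.17): bearing = atan2(51.78, 20.17) mod 360° = 68.72° ≈ 069°.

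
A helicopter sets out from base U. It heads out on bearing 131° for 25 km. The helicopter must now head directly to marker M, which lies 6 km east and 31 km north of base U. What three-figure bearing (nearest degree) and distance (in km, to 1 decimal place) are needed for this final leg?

Leg 1 (131°, 25 km): east 25 sin 131° = 18.87, north 25 cos 131° = -16.40
Current position: (18.87, -16.40). Target: (6, 31). Remaining: Δeast = -12.87, Δnorth = 47.40.
Bearing = atan2(-12.87, 47.40) mod 360° = 344.81°; distance = √((-12.87)² + (47.40)²) = 49.117 km.

345°, 49.1 km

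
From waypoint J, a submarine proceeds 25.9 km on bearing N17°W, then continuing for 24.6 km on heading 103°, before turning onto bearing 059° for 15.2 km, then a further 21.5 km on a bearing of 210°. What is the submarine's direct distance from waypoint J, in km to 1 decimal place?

20.5 km

Leg 1 (N17°W, 25.9 km): east 25.9 sin 343° = -7.57, north 25.9 cos 343° = 24.77
Leg 2 (103°, 24.6 km): east 24.6 sin 103° = 23.97, north 24.6 cos 103° = -5.53
Leg 3 (059°, 15.2 km): east 15.2 sin 59° = 13.03, north 15.2 cos 59° = 7.83
Leg 4 (210°, 21.5 km): east 21.5 sin 210° = -10.75, north 21.5 cos 210° = -18.62
Net: 18.68 east, 8.44 north. Distance = √((18.68)² + (8.44)²) = 20.496 km.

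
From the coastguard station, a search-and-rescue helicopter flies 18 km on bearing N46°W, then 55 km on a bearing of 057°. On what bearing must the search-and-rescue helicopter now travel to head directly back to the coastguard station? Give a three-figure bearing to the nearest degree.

Leg 1 (N46°W, 18 km): east 18 sin 314° = -12.95, north 18 cos 314° = 12.50
Leg 2 (057°, 55 km): east 55 sin 57° = 46.13, north 55 cos 57° = 29.96
Net displacement: 33.18 east, 42.46 north. Direction back to start is (-33.18, -42.46): bearing = atan2(-33.18, -42.46) mod 360° = 218.01° ≈ 218°.

218°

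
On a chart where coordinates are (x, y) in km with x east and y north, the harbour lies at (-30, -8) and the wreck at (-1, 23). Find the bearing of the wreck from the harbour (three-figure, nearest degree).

Δeast = -1 − -30 = 29.00; Δnorth = 23 − -8 = 31.00.
Bearing = atan2(Δeast, Δnorth) mod 360° = 43.09° ≈ 043°.

043°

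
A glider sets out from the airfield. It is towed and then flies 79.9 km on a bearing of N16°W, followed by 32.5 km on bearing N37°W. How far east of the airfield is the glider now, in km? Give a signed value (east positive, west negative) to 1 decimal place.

Leg 1 (N16°W, 79.9 km): east 79.9 sin 344° = -22.02, north 79.9 cos 344° = 76.80
Leg 2 (N37°W, 32.5 km): east 32.5 sin 323° = -19.56, north 32.5 cos 323° = 25.96
Net east component: -41.58 km.

-41.6 km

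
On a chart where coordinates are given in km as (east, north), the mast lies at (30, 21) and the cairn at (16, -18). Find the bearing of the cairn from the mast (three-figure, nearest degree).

Δeast = 16 − 30 = -14.00; Δnorth = -18 − 21 = -39.00.
Bearing = atan2(Δeast, Δnorth) mod 360° = 199.75° ≈ 200°.

200°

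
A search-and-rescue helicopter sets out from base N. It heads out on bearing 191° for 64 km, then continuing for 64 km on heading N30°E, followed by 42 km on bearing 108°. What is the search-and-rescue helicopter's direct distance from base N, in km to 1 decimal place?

63.1 km

Leg 1 (191°, 64 km): east 64 sin 191° = -12.21, north 64 cos 191° = -62.82
Leg 2 (N30°E, 64 km): east 64 sin 30° = 32.00, north 64 cos 30° = 55.43
Leg 3 (108°, 42 km): east 42 sin 108° = 39.94, north 42 cos 108° = -12.98
Net: 59.73 east, -20.38 north. Distance = √((59.73)² + (-20.38)²) = 63.113 km.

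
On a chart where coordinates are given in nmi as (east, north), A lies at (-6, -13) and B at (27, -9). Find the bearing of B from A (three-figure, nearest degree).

083°

Δeast = 27 − -6 = 33.00; Δnorth = -9 − -13 = 4.00.
Bearing = atan2(Δeast, Δnorth) mod 360° = 83.09° ≈ 083°.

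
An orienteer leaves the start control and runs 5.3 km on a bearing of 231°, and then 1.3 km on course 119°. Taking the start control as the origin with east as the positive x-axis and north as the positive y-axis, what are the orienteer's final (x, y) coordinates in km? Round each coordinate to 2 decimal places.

Leg 1 (231°, 5.3 km): east 5.3 sin 231° = -4.12, north 5.3 cos 231° = -3.34
Leg 2 (119°, 1.3 km): east 1.3 sin 119° = 1.14, north 1.3 cos 119° = -0.63
Summing: -2.98 km east, -3.97 km north → (-2.98, -3.97).

(-2.98, -3.97)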